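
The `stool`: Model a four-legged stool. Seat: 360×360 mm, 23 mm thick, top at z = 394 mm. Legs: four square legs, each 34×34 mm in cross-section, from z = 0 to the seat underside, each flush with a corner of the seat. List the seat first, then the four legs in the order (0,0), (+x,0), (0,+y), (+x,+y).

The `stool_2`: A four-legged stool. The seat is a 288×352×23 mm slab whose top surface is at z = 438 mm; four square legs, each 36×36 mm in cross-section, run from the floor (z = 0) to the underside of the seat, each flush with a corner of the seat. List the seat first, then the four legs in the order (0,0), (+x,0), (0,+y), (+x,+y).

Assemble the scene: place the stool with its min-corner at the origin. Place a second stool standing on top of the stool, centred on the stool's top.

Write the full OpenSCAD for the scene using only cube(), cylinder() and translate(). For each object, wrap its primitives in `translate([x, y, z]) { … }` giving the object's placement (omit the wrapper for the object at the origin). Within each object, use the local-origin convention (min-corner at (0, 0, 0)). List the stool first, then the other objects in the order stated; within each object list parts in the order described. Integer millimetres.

translate([0, 0, 371]) cube([360, 360, 23]);
cube([34, 34, 371]);
translate([326, 0, 0]) cube([34, 34, 371]);
translate([0, 326, 0]) cube([34, 34, 371]);
translate([326, 326, 0]) cube([34, 34, 371]);
translate([36, 4, 394]) {
  translate([0, 0, 415]) cube([288, 352, 23]);
  cube([36, 36, 415]);
  translate([252, 0, 0]) cube([36, 36, 415]);
  translate([0, 316, 0]) cube([36, 36, 415]);
  translate([252, 316, 0]) cube([36, 36, 415]);
}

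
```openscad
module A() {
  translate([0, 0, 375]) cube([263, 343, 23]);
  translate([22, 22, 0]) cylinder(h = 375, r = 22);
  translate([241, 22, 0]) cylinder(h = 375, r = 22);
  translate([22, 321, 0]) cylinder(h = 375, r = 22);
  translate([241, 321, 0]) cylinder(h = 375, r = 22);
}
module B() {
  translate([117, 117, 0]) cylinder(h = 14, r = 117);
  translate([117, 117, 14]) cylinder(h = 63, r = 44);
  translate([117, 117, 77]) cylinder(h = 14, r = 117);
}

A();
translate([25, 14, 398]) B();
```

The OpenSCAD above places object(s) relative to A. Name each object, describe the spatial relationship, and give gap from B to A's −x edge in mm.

The spool's min-x is at 25; the stool's min-x is 0; gap = 25 mm.

A is a stool. B is a spool. The spool is on top of the stool. The gap from the spool to the stool's −x edge is 25 mm.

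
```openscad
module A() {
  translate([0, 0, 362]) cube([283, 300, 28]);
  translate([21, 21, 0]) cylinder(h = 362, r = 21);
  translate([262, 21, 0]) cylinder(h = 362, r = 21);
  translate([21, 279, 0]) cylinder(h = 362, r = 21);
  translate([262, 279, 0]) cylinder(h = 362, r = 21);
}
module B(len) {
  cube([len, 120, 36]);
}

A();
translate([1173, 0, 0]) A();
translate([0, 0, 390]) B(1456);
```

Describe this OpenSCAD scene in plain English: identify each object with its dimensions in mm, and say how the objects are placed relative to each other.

A is a simple wooden stool: a rectangular seat 283 mm (x) by 300 mm (y), 28 mm thick, top face at z = 390 mm, on four round legs, each 42 mm in diameter. The legs rest on z = 0, each leg's axis is inset half a diameter from the nearest pair of seat edges (so the leg's bounding box is flush with the corner).

B is a rectangular beam 1456 mm long (x), 120 mm deep (y), 36 mm thick (z).

The beam spans the tops of two stools placed 890 mm apart, resting at z = 390 mm.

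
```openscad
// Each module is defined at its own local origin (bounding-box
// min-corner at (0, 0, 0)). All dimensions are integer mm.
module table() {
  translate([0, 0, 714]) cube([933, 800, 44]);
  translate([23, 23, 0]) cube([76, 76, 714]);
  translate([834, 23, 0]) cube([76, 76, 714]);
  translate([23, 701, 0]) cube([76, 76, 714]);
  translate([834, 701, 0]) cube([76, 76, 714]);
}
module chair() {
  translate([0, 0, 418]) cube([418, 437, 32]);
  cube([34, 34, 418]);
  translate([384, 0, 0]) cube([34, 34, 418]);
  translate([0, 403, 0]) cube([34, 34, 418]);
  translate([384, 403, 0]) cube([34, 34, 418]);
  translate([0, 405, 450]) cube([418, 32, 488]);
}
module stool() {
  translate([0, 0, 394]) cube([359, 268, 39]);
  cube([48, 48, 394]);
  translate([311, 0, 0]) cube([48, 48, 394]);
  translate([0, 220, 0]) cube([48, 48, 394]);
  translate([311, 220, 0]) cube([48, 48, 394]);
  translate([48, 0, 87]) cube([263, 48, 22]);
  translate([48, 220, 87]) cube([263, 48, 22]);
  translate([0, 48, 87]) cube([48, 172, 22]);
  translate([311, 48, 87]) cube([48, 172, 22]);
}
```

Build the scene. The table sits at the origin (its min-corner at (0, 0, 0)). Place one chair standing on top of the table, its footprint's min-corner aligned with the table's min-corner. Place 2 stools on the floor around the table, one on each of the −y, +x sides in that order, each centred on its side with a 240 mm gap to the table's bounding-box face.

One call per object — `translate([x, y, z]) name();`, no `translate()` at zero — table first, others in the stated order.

table();
translate([0, 0, 758]) chair();
translate([287, -508, 0]) stool();
translate([1173, 266, 0]) stool();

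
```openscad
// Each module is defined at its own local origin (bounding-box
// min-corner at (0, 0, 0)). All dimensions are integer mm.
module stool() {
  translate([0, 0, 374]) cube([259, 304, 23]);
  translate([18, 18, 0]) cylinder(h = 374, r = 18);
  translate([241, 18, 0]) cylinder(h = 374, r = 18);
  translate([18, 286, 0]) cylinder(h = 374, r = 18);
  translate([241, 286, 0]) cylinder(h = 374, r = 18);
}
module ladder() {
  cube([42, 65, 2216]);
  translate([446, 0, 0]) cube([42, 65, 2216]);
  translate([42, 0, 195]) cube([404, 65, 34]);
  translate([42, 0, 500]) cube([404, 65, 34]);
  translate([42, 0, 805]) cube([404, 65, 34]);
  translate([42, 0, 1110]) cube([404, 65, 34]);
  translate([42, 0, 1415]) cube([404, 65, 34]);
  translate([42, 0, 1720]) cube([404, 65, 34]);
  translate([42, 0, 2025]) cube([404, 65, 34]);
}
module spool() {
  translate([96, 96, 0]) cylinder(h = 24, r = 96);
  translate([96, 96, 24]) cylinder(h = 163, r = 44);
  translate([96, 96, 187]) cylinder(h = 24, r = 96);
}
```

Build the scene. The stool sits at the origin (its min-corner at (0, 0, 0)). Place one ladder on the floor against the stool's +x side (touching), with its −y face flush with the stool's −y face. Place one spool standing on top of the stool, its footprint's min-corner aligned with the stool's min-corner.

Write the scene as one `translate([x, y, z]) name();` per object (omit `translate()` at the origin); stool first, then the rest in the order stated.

stool();
translate([259, 0, 0]) ladder();
translate([0, 0, 397]) spool();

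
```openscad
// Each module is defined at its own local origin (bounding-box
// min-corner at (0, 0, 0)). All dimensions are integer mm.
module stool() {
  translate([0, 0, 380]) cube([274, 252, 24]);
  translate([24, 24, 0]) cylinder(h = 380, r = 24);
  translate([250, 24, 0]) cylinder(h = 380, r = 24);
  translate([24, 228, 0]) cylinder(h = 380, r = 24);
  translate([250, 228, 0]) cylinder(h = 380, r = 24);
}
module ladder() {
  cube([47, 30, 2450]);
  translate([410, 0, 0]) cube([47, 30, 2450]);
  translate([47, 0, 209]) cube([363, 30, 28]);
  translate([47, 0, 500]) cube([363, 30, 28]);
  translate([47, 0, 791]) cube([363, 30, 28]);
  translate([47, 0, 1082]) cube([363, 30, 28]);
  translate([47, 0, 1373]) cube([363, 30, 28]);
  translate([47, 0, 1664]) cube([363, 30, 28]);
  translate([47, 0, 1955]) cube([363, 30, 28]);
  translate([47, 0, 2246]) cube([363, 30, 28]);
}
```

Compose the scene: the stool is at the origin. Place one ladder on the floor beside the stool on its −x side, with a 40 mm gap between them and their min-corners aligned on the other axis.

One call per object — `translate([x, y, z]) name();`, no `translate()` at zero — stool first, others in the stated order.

stool();
translate([-497, 0, 0]) ladder();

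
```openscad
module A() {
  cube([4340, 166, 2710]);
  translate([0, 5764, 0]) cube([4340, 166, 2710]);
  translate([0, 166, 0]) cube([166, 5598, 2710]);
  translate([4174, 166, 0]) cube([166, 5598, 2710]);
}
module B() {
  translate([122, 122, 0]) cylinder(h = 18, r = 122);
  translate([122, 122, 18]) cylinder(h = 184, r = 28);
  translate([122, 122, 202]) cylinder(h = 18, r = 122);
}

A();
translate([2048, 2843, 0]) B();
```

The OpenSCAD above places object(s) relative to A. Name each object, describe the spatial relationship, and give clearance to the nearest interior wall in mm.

Clearances: x = 1882, y = 2677; minimum 1882 mm.

A is a house frame. B is a spool. The spool sits inside the house frame, centred. The clearance to the nearest interior wall is 1882 mm.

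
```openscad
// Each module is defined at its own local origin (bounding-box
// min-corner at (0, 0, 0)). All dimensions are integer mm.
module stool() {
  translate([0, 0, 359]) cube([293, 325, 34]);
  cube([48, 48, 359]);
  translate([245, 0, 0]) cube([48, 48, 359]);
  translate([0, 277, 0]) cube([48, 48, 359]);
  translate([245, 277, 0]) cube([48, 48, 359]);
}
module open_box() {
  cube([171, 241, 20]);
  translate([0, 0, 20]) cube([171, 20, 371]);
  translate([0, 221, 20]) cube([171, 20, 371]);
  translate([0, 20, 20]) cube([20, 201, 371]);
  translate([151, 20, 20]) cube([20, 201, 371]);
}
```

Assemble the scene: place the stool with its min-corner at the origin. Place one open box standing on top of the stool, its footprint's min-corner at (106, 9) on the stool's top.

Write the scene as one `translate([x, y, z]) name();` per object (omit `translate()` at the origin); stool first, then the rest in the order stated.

stool();
translate([106, 9, 393]) open_box();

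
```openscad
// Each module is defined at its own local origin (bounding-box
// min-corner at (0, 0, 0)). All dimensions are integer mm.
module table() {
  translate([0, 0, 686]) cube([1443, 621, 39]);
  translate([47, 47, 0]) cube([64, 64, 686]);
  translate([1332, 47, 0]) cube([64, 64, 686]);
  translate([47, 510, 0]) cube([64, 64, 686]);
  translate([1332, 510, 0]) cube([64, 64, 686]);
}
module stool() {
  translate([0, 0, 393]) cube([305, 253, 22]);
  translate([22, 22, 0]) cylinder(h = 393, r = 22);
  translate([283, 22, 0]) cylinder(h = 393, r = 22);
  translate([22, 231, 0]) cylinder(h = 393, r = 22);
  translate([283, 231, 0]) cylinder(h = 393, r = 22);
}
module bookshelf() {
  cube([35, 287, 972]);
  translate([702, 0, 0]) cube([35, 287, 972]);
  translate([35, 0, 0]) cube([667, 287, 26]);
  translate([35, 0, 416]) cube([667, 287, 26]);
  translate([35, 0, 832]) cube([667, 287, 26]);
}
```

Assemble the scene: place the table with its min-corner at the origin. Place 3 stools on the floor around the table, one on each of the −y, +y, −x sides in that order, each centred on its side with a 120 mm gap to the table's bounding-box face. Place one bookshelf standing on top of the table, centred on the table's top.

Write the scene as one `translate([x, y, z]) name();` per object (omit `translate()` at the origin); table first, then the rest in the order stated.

table();
translate([569, -373, 0]) stool();
translate([569, 741, 0]) stool();
translate([-425, 184, 0]) stool();
translate([353, 167, 725]) bookshelf();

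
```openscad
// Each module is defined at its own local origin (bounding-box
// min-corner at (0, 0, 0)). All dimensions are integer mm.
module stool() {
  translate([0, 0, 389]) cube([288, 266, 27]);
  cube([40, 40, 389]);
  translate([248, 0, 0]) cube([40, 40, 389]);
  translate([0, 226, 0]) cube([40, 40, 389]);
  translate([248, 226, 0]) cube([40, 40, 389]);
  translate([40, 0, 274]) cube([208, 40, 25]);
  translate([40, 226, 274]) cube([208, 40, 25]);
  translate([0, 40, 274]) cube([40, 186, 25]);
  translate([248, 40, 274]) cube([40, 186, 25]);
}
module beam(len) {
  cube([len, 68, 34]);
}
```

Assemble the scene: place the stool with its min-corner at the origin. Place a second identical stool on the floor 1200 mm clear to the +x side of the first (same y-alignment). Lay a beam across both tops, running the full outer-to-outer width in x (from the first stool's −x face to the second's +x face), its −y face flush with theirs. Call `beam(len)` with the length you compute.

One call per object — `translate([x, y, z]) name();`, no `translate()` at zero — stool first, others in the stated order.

stool();
translate([1488, 0, 0]) stool();
translate([0, 0, 416]) beam(1776);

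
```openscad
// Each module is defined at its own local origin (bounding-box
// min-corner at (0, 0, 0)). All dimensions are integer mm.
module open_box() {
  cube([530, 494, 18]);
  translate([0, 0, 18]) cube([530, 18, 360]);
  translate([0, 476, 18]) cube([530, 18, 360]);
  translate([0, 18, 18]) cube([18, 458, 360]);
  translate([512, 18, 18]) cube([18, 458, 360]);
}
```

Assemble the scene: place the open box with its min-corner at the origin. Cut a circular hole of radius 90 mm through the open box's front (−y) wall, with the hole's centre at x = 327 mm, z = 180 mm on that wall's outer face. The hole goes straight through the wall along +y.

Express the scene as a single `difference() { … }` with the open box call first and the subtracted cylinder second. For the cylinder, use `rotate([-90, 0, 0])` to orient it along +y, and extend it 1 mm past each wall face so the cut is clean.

difference() {
  open_box();
  translate([327, -1, 180]) rotate([-90, 0, 0]) cylinder(h = 20, r = 90);
}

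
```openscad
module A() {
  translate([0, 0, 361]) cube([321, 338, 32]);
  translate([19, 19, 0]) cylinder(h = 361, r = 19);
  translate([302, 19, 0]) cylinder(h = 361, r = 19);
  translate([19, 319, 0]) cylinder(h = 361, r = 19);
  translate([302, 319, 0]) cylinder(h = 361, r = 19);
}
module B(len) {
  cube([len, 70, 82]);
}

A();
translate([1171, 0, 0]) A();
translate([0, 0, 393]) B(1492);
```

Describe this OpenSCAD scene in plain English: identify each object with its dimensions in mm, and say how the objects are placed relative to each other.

A is a four-legged stool. The seat is 321×338 mm, 32 mm thick, top at z = 393 mm. It stands on four round legs, each 38 mm in diameter, from z = 0 to the seat underside, each leg's axis is inset half a diameter from the nearest pair of seat edges (so the leg's bounding box is flush with the corner).

B is a rectangular beam 1492 mm long (x), 70 mm deep (y), 82 mm thick (z).

The beam spans the tops of two stools placed 850 mm apart, resting at z = 393 mm.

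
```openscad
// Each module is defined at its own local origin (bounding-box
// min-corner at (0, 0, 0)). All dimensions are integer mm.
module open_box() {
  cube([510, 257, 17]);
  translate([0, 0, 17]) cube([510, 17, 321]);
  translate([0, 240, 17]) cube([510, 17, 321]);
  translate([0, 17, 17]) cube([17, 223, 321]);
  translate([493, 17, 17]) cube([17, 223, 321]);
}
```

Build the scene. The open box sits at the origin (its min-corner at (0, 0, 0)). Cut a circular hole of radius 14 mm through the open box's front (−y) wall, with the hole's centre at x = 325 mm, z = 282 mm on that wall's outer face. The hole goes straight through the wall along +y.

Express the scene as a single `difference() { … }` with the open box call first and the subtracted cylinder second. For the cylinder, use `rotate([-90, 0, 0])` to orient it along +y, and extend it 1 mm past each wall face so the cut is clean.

difference() {
  open_box();
  translate([325, -1, 282]) rotate([-90, 0, 0]) cylinder(h = 19, r = 14);
}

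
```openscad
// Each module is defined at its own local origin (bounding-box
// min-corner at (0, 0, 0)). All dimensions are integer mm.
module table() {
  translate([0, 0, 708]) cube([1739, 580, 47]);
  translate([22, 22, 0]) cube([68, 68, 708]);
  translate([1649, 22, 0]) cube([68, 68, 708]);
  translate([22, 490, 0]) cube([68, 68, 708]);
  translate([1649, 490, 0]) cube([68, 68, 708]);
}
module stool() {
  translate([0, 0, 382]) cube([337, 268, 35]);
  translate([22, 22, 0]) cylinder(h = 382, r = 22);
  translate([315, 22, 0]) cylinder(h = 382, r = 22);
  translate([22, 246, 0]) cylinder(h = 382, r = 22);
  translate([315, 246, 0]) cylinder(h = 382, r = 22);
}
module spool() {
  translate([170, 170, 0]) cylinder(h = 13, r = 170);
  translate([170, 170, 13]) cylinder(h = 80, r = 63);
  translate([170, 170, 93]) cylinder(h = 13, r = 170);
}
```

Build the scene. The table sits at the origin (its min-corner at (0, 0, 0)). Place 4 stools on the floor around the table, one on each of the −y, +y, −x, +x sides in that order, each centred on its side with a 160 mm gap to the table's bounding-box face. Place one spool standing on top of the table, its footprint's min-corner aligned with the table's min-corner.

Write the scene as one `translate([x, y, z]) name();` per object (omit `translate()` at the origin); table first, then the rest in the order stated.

table();
translate([701, -428, 0]) stool();
translate([701, 740, 0]) stool();
translate([-497, 156, 0]) stool();
translate([1899, 156, 0]) stool();
translate([0, 0, 755]) spool();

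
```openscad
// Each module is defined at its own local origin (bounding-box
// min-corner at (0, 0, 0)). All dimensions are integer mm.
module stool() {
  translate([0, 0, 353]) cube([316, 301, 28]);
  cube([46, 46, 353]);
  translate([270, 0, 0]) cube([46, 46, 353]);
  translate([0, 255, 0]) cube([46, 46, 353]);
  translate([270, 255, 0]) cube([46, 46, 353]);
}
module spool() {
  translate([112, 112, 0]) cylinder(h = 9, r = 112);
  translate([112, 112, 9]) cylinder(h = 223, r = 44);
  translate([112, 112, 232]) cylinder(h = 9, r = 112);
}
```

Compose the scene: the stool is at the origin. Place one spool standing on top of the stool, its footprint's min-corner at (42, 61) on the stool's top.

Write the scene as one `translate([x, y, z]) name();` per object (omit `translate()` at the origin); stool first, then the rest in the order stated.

stool();
translate([42, 61, 381]) spool();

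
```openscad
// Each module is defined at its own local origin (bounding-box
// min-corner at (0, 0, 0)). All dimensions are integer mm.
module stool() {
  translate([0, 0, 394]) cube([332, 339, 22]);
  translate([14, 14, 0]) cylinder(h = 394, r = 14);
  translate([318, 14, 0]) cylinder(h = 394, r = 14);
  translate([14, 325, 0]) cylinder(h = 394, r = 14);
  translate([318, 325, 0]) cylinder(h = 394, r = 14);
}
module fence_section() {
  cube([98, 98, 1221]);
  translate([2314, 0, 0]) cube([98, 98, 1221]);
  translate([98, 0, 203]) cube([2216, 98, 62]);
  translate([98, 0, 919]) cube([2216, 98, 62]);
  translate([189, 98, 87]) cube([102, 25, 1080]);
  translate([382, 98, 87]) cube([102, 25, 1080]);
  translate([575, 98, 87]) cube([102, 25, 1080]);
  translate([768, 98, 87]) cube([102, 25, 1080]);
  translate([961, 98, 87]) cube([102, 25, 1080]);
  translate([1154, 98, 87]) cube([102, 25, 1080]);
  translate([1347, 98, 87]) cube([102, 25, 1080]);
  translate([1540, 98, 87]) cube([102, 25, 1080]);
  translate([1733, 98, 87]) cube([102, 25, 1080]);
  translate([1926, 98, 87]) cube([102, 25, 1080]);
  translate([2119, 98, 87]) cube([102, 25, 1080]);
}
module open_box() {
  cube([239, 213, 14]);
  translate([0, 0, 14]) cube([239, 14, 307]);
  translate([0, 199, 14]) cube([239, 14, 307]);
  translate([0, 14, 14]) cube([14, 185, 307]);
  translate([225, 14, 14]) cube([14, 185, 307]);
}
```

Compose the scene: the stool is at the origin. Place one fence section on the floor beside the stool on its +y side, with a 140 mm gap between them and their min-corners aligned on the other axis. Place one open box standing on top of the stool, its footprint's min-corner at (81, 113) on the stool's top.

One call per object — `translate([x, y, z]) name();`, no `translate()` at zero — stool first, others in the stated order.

stool();
translate([0, 479, 0]) fence_section();
translate([81, 113, 416]) open_box();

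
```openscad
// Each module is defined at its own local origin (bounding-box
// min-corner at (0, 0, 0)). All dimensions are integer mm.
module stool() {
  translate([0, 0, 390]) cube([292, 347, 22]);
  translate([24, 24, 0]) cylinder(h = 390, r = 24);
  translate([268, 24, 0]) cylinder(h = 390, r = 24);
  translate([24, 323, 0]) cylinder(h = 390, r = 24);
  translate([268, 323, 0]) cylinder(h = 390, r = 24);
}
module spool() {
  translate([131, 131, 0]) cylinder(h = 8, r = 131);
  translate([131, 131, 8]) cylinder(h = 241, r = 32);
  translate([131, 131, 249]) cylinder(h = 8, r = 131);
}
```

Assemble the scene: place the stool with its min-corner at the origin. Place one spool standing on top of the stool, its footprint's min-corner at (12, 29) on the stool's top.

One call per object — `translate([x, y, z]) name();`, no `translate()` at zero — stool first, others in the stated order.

stool();
translate([12, 29, 412]) spool();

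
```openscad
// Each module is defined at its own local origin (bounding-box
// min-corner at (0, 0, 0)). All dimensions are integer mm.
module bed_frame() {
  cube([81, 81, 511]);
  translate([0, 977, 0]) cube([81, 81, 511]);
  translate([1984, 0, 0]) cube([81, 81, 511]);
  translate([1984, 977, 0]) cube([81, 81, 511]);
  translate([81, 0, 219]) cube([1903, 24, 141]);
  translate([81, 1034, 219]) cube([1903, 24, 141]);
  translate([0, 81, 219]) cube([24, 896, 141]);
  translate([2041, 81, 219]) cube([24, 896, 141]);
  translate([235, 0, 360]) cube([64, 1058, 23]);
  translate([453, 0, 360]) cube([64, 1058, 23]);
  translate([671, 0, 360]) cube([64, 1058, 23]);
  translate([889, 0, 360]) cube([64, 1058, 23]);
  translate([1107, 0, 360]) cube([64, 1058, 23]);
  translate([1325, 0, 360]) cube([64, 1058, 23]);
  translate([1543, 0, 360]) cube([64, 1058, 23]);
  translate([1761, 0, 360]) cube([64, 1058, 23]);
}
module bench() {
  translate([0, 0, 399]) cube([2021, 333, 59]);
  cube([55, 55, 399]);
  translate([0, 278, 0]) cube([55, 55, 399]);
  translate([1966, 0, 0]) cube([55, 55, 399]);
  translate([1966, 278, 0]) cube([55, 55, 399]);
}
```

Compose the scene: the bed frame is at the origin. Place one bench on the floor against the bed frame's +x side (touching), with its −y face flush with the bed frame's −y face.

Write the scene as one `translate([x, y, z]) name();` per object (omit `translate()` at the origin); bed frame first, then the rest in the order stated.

bed_frame();
translate([2065, 0, 0]) bench();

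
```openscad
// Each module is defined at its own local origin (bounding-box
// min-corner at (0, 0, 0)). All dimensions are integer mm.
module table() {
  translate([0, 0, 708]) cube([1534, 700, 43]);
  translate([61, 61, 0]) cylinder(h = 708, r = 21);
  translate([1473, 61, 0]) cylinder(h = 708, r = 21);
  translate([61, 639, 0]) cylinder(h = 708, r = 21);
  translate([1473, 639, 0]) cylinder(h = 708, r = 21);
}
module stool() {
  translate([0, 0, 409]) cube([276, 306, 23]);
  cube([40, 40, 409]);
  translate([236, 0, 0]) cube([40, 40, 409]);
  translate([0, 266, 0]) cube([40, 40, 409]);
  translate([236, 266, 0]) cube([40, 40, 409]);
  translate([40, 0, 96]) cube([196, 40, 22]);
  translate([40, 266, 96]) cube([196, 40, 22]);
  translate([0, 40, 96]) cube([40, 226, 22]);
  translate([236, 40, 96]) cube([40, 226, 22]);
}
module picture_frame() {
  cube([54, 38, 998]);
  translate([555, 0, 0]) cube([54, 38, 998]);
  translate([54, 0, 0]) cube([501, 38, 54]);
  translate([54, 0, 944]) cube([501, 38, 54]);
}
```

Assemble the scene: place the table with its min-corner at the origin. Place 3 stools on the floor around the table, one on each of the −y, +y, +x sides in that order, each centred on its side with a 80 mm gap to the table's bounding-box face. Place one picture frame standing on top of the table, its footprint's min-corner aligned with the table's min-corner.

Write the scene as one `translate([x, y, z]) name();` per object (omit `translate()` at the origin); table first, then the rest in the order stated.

table();
translate([629, -386, 0]) stool();
translate([629, 780, 0]) stool();
translate([1614, 197, 0]) stool();
translate([0, 0, 751]) picture_frame();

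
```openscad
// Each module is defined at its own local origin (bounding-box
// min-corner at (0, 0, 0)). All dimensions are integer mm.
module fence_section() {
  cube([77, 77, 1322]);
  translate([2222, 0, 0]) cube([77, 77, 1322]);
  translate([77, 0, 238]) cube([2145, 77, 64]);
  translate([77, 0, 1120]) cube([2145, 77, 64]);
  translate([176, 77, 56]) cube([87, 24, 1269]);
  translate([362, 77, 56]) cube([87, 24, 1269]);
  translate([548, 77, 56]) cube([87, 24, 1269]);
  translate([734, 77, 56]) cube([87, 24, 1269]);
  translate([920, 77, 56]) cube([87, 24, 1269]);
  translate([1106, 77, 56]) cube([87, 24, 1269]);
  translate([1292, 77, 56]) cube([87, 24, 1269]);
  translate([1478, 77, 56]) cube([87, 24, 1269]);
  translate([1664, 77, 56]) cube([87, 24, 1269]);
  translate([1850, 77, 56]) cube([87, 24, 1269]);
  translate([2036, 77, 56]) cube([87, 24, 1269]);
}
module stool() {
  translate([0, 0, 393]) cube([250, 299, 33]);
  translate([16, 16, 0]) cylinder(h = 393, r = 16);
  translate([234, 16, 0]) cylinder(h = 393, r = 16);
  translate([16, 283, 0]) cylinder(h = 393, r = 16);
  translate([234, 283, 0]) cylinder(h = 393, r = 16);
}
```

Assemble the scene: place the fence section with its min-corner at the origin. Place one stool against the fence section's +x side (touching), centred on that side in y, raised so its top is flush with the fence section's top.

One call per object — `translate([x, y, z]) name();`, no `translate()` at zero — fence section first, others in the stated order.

fence_section();
translate([2299, -99, 899]) stool();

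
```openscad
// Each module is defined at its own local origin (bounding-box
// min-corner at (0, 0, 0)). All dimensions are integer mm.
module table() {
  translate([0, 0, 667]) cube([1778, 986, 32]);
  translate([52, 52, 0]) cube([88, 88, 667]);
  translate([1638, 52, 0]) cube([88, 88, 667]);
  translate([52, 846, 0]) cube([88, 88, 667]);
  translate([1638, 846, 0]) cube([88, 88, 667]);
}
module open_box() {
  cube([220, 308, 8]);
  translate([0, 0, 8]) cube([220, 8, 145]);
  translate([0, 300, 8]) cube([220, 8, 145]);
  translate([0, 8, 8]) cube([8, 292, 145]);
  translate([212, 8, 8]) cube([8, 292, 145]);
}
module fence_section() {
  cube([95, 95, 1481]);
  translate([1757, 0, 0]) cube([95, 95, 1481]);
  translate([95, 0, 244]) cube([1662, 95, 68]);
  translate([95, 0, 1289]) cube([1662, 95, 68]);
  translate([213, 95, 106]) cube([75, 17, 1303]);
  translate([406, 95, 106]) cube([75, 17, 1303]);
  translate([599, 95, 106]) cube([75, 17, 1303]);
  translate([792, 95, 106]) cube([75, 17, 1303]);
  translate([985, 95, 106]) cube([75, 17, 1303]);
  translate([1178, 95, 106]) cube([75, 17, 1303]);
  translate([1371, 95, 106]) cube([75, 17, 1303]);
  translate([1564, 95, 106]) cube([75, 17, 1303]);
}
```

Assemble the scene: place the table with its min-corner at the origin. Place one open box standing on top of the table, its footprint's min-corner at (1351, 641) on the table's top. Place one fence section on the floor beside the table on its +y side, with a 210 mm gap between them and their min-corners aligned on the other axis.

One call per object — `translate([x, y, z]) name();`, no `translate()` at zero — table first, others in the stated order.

table();
translate([1351, 641, 699]) open_box();
translate([0, 1196, 0]) fence_section();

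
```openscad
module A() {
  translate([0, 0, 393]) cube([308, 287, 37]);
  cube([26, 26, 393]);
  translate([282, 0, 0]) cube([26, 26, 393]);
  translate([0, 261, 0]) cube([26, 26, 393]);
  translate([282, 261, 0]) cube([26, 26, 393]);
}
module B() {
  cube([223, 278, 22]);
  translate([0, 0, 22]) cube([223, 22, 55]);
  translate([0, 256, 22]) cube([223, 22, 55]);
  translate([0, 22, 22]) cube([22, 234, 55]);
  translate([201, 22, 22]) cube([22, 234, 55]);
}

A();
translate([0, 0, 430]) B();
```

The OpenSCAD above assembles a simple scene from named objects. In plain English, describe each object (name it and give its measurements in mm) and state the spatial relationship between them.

A is a simple wooden stool: a rectangular seat 308 mm (x) by 287 mm (y), 37 mm thick, top face at z = 430 mm, on four square legs, each 26×26 mm in cross-section. The legs rest on z = 0, each flush with a corner of the seat.

B is an open storage box with external size 223×278×77 mm and wall thickness 22 mm (the base is also 22 mm thick). The base covers the whole footprint; the four walls stand on the base, with the y-facing walls full-width and the x-facing walls fitting between their inner faces.

The open box is on top of the stool.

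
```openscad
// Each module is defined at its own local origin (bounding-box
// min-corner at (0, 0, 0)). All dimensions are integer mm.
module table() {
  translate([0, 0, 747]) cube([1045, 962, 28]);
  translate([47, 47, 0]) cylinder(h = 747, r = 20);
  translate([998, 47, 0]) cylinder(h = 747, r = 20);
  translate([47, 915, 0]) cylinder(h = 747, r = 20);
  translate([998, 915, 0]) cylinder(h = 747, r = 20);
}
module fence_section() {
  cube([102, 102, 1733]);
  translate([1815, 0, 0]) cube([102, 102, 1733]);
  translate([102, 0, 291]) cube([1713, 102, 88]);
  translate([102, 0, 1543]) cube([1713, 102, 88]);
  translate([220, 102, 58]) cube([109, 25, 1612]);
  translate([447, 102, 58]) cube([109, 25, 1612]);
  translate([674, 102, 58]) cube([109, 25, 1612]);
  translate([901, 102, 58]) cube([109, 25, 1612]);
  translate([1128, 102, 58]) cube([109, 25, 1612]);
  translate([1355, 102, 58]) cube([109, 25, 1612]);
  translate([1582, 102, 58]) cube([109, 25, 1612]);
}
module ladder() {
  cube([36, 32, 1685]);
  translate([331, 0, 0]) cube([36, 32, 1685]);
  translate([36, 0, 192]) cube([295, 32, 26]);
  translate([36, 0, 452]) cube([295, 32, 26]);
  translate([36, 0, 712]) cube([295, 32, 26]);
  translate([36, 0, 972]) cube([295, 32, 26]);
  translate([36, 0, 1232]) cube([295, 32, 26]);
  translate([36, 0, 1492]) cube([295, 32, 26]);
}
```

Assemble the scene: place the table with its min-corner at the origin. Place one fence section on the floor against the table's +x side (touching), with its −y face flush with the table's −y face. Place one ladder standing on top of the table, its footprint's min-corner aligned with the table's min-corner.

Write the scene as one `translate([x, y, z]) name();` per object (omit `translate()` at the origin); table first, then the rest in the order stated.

table();
translate([1045, 0, 0]) fence_section();
translate([0, 0, 775]) ladder();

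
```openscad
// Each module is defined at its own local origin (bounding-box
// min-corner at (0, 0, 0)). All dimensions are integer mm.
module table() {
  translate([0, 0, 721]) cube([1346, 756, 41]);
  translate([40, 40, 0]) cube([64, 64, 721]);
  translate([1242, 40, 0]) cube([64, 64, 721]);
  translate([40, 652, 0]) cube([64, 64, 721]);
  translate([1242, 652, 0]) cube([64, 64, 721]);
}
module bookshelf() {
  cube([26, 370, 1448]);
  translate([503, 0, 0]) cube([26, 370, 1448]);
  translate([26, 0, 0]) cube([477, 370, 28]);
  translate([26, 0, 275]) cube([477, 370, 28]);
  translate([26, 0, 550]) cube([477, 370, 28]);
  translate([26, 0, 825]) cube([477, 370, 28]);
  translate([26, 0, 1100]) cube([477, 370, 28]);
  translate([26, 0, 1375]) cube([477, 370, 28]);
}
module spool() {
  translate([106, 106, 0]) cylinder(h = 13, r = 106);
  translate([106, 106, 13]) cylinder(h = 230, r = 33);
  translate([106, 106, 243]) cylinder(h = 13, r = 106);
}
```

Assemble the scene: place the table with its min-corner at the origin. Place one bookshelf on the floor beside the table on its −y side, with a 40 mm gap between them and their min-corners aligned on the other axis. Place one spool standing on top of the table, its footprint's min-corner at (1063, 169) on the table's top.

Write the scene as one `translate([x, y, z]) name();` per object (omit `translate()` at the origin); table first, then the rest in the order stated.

table();
translate([0, -410, 0]) bookshelf();
translate([1063, 169, 762]) spool();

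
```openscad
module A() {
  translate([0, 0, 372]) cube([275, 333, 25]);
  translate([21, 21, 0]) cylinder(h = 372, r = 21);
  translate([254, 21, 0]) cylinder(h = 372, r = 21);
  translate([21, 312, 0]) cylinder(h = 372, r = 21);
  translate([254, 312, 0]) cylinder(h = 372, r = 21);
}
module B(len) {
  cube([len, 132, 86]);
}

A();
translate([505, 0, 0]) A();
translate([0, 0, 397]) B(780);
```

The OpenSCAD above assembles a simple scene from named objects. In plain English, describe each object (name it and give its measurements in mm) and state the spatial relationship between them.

A is a four-legged stool. The seat is a 275×333×25 mm slab whose top surface is at z = 397 mm; four round legs, each 42 mm in diameter, run from the floor (z = 0) to the underside of the seat, each leg's axis is inset half a diameter from the nearest pair of seat edges (so the leg's bounding box is flush with the corner).

B is a rectangular beam 780 mm long (x), 132 mm deep (y), 86 mm thick (z).

The beam spans the tops of two stools placed 230 mm apart, resting at z = 397 mm.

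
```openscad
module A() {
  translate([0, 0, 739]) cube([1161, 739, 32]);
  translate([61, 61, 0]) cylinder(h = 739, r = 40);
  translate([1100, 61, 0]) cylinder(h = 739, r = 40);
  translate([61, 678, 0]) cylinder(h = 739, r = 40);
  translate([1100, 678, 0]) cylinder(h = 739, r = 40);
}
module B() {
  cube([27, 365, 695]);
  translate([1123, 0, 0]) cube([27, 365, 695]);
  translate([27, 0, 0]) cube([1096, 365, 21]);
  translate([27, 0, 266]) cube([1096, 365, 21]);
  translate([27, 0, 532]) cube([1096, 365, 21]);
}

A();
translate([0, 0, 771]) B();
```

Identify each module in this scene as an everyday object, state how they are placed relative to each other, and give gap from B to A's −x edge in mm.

The bookshelf's min-x is at 0; the table's min-x is 0; gap = 0 mm.

A is a table. B is a bookshelf. The bookshelf is on top of the table. The gap from the bookshelf to the table's −x edge is 0 mm.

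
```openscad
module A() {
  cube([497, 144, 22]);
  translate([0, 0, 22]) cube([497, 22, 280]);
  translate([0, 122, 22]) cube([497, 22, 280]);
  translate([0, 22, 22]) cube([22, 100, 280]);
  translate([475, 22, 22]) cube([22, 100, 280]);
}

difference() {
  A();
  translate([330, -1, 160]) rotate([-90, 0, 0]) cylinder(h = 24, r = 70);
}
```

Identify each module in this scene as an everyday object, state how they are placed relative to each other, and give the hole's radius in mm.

The subtracted cylinder has r = 70 mm.

A is an open box. The open box has a circular hole through its front wall. The hole's radius is 70 mm.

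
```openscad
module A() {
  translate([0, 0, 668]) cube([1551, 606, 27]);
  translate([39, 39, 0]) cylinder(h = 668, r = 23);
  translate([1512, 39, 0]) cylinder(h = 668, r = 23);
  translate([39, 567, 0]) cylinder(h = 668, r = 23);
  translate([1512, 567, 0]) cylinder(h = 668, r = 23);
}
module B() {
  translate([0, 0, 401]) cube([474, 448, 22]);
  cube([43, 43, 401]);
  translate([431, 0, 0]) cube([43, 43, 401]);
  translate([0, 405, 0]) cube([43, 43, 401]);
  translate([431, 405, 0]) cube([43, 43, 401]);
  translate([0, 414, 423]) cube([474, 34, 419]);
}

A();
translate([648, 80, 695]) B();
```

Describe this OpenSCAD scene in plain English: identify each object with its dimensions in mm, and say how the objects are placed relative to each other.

A is a table: top 1551 mm (x) × 606 mm (y), 27 mm thick, upper face at z = 695 mm, on four round legs of 46 mm diameter, each leg's bounding box inset 16 mm from the nearest pair of top edges, running from z = 0 to the bottom of the top.

B is a chair: 474×448 mm seat, 22 mm thick, top at z = 423 mm, on four 43 mm square corner legs flush with the seat edges. A 34 mm thick backrest slab spans the full seat width, extending 419 mm above the seat top, its back face flush with the seat's +y edge.

The chair is on top of the table.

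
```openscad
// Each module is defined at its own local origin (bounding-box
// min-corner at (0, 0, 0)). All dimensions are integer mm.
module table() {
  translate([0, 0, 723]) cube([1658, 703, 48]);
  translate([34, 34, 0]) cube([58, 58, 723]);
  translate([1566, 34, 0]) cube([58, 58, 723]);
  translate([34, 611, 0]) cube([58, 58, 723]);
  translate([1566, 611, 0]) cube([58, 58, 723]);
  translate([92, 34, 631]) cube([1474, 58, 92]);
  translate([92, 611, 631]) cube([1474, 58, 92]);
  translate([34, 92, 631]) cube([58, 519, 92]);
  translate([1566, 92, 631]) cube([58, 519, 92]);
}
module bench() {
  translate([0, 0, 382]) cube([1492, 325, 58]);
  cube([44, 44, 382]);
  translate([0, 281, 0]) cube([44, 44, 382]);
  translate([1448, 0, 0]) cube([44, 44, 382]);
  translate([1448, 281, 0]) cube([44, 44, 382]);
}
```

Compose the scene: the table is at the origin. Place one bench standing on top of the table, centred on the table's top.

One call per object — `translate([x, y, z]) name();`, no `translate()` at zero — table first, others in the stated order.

table();
translate([83, 189, 771]) bench();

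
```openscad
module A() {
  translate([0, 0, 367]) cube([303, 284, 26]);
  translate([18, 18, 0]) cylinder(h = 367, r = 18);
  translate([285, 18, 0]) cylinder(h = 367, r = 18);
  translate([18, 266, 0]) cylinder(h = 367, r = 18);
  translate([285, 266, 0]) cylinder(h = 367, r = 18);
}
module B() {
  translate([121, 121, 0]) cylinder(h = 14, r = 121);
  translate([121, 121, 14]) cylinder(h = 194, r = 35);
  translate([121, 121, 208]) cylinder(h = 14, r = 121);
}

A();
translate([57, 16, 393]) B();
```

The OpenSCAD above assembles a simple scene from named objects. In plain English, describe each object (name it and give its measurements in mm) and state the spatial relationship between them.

A is a four-legged stool. The seat is a 303×284×26 mm slab whose top surface is at z = 393 mm; four round legs, each 36 mm in diameter, run from the floor (z = 0) to the underside of the seat, each leg's axis is inset half a diameter from the nearest pair of seat edges (so the leg's bounding box is flush with the corner).

B is a spool: two coaxial disc flanges of radius 121 mm and thickness 14 mm, joined by a core cylinder of radius 35 mm and height 194 mm. The lower flange rests on z = 0 and the three cylinders share a vertical axis.

The spool is on top of the stool.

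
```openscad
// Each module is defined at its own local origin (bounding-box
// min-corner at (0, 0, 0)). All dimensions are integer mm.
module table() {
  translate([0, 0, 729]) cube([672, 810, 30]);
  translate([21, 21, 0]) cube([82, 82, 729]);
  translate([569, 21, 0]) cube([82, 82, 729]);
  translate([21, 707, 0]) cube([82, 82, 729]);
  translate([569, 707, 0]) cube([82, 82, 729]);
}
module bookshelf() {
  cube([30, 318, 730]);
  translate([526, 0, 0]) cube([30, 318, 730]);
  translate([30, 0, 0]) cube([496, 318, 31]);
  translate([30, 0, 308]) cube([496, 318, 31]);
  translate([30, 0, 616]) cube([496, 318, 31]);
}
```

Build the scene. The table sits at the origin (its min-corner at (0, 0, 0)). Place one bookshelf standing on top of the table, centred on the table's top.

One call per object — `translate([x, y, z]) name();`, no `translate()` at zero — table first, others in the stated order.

table();
translate([58, 246, 759]) bookshelf();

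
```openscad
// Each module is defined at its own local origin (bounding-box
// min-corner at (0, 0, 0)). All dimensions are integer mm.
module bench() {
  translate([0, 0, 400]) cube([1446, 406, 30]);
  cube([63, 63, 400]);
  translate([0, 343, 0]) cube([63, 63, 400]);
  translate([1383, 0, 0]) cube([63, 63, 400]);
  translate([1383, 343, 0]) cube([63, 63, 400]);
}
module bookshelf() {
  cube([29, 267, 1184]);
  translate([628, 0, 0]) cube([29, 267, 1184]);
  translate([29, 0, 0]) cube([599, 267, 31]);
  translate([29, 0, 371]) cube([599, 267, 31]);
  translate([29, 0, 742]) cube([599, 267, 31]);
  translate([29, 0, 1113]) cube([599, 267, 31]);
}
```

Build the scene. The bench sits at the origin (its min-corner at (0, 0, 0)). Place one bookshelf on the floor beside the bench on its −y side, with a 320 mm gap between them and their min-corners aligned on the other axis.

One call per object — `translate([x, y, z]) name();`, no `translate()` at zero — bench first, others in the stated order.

bench();
translate([0, -587, 0]) bookshelf();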